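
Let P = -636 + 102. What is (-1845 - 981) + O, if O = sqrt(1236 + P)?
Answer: -2826 + 3*sqrt(78) ≈ -2799.5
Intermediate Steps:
P = -534
O = 3*sqrt(78) (O = sqrt(1236 - 534) = sqrt(702) = 3*sqrt(78) ≈ 26.495)
(-1845 - 981) + O = (-1845 - 981) + 3*sqrt(78) = -2826 + 3*sqrt(78)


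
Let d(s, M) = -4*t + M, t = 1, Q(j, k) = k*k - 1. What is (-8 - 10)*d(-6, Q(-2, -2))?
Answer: 18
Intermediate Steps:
Q(j, k) = -1 + k² (Q(j, k) = k² - 1 = -1 + k²)
d(s, M) = -4 + M (d(s, M) = -4*1 + M = -4 + M)
(-8 - 10)*d(-6, Q(-2, -2)) = (-8 - 10)*(-4 + (-1 + (-2)²)) = -18*(-4 + (-1 + 4)) = -18*(-4 + 3) = -18*(-1) = 18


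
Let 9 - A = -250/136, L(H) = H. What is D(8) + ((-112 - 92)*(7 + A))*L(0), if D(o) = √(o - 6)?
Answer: √2 ≈ 1.4142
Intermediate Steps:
A = 737/68 (A = 9 - (-250)/136 = 9 - 1*(-125/68) = 9 + 125/68 = 737/68 ≈ 10.838)
D(o) = √(-6 + o)
D(8) + ((-112 - 92)*(7 + A))*L(0) = √(-6 + 8) + ((-112 - 92)*(7 + 737/68))*0 = √2 - 204*1213/68*0 = √2 - 3639*0 = √2 + 0 = √2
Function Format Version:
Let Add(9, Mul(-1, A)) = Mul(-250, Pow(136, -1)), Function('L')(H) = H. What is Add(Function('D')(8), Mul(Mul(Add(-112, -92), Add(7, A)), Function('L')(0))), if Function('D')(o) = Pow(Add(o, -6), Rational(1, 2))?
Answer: Pow(2, Rational(1, 2)) ≈ 1.4142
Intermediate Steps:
A = Rational(737, 68) (A = Add(9, Mul(-1, Mul(-250, Pow(136, -1)))) = Add(9, Mul(-1, Mul(-250, Rational(1, 136)))) = Add(9, Mul(-1, Rational(-125, 68))) = Add(9, Rational(125, 68)) = Rational(737, 68) ≈ 10.838)
Function('D')(o) = Pow(Add(-6, o), Rational(1, 2))
Add(Function('D')(8), Mul(Mul(Add(-112, -92), Add(7, A)), Function('L')(0))) = Add(Pow(Add(-6, 8), Rational(1, 2)), Mul(Mul(Add(-112, -92), Add(7, Rational(737, 68))), 0)) = Add(Pow(2, Rational(1, 2)), Mul(Mul(-204, Rational(1213, 68)), 0)) = Add(Pow(2, Rational(1, 2)), Mul(-3639, 0)) = Add(Pow(2, Rational(1, 2)), 0) = Pow(2, Rational(1, 2))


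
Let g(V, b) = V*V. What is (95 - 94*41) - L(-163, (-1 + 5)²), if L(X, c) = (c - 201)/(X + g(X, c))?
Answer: -99259969/26406 ≈ -3759.0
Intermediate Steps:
g(V, b) = V²
L(X, c) = (-201 + c)/(X + X²) (L(X, c) = (c - 201)/(X + X²) = (-201 + c)/(X + X²))
(95 - 94*41) - L(-163, (-1 + 5)²) = (95 - 94*41) - (-201 + (-1 + 5)²)/((-163)*(1 - 163)) = (95 - 3854) - (-1)*(-201 + 4²)/(163*(-162)) = -3759 - (-1)*(-1)*(-201 + 16)/(163*162) = -3759 - (-1)*(-1)*(-185)/(163*162) = -3759 - 1*(-185/26406) = -3759 + 185/26406 = -99259969/26406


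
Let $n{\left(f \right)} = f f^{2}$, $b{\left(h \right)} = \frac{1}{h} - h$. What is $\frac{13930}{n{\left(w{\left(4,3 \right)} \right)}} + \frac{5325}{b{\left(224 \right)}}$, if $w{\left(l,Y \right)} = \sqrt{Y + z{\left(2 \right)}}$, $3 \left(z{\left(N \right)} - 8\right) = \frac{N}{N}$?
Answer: $- \frac{15904}{669} + \frac{20895 \sqrt{102}}{578} \approx 341.33$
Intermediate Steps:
$z{\left(N \right)} = \frac{25}{3}$ ($z{\left(N \right)} = 8 + \frac{N \frac{1}{N}}{3} = 8 + \frac{1}{3} \cdot 1 = 8 + \frac{1}{3} = \frac{25}{3}$)
$w{\left(l,Y \right)} = \sqrt{\frac{25}{3} + Y}$ ($w{\left(l,Y \right)} = \sqrt{Y + \frac{25}{3}} = \sqrt{\frac{25}{3} + Y}$)
$n{\left(f \right)} = f^{3}$
$\frac{13930}{n{\left(w{\left(4,3 \right)} \right)}} + \frac{5325}{b{\left(224 \right)}} = \frac{13930}{\left(\frac{\sqrt{75 + 9 \cdot 3}}{3}\right)^{3}} + \frac{5325}{\frac{1}{224} - 224} = \frac{13930}{\left(\frac{\sqrt{75 + 27}}{3}\right)^{3}} + \frac{5325}{\frac{1}{224} - 224} = \frac{13930}{\left(\frac{\sqrt{102}}{3}\right)^{3}} + \frac{5325}{- \frac{50175}{224}} = \frac{13930}{\frac{34}{9} \sqrt{102}} + 5325 \left(- \frac{224}{50175}\right) = 13930 \frac{3 \sqrt{102}}{1156} - \frac{15904}{669} = \frac{20895 \sqrt{102}}{578} - \frac{15904}{669} = - \frac{15904}{669} + \frac{20895 \sqrt{102}}{578}$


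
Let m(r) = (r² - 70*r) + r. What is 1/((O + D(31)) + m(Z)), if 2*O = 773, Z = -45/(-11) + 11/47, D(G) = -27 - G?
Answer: 534578/26078609 ≈ 0.020499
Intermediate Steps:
Z = 2236/517 (Z = -45*(-1/11) + 11*(1/47) = 45/11 + 11/47 = 2236/517 ≈ 4.3250)
O = 773/2 (O = (½)*773 = 773/2 ≈ 386.50)
m(r) = r² - 69*r
1/((O + D(31)) + m(Z)) = 1/((773/2 + (-27 - 1*31)) + 2236*(-69 + 2236/517)/517) = 1/((773/2 + (-27 - 31)) + (2236/517)*(-33437/517)) = 1/((773/2 - 58) - 74765132/267289) = 1/(657/2 - 74765132/267289) = 1/(26078609/534578) = 534578/26078609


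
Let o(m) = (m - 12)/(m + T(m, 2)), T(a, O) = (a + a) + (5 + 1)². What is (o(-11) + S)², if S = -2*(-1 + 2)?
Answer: 841/9 ≈ 93.444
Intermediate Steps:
T(a, O) = 36 + 2*a (T(a, O) = 2*a + 6² = 2*a + 36 = 36 + 2*a)
o(m) = (-12 + m)/(36 + 3*m) (o(m) = (m - 12)/(m + (36 + 2*m)) = (-12 + m)/(36 + 3*m))
S = -2 (S = -2*1 = -2)
(o(-11) + S)² = ((-12 - 11)/(3*(12 - 11)) - 2)² = ((⅓)*(-23)/1 - 2)² = ((⅓)*1*(-23) - 2)² = (-23/3 - 2)² = (-29/3)² = 841/9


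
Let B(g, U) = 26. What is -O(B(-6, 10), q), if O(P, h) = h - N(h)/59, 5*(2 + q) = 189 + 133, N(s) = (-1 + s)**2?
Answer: 2209/1475 ≈ 1.4976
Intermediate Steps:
q = 312/5 (q = -2 + (189 + 133)/5 = -2 + (1/5)*322 = -2 + 322/5 = 312/5 ≈ 62.400)
O(P, h) = h - (-1 + h)**2/59
-O(B(-6, 10), q) = -(312/5 - (-1 + 312/5)**2/59) = -(312/5 - (307/5)**2/59) = -(312/5 - 1/59*94249/25) = -(312/5 - 94249/1475) = -1*(-2209/1475) = 2209/1475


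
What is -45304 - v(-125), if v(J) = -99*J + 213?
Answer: -57892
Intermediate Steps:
v(J) = 213 - 99*J
-45304 - v(-125) = -45304 - (213 - 99*(-125)) = -45304 - (213 + 12375) = -45304 - 1*12588 = -45304 - 12588 = -57892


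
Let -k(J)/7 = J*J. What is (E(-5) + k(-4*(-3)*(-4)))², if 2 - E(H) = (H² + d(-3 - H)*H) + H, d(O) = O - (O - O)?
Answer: 260370496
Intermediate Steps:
d(O) = O (d(O) = O - 1*0 = O + 0 = O)
E(H) = 2 - H - H² - H*(-3 - H) (E(H) = 2 - ((H² + (-3 - H)*H) + H) = 2 - ((H² + H*(-3 - H)) + H) = 2 - (H + H² + H*(-3 - H)) = 2 + (-H - H² - H*(-3 - H)) = 2 - H - H² - H*(-3 - H))
k(J) = -7*J² (k(J) = -7*J*J = -7*J²)
(E(-5) + k(-4*(-3)*(-4)))² = ((2 + 2*(-5)) - 7*(-4*(-3)*(-4))²)² = ((2 - 10) - 7*(12*(-4))²)² = (-8 - 7*(-48)²)² = (-8 - 7*2304)² = (-8 - 16128)² = (-16136)² = 260370496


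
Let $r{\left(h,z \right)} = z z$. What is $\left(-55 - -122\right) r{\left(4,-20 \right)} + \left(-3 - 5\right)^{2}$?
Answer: $26864$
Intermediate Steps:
$r{\left(h,z \right)} = z^{2}$
$\left(-55 - -122\right) r{\left(4,-20 \right)} + \left(-3 - 5\right)^{2} = \left(-55 - -122\right) \left(-20\right)^{2} + \left(-3 - 5\right)^{2} = \left(-55 + 122\right) 400 + \left(-8\right)^{2} = 67 \cdot 400 + 64 = 26800 + 64 = 26864$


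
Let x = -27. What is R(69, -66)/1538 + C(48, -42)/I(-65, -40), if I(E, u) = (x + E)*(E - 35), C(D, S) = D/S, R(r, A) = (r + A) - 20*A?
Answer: 2662153/3095225 ≈ 0.86008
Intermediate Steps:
R(r, A) = r - 19*A (R(r, A) = (A + r) - 20*A = r - 19*A)
I(E, u) = (-35 + E)*(-27 + E) (I(E, u) = (-27 + E)*(E - 35) = (-27 + E)*(-35 + E) = (-35 + E)*(-27 + E))
R(69, -66)/1538 + C(48, -42)/I(-65, -40) = (69 - 19*(-66))/1538 + (48/(-42))/(945 + (-65)² - 62*(-65)) = (69 + 1254)*(1/1538) + (48*(-1/42))/(945 + 4225 + 4030) = 1323*(1/1538) - 8/7/9200 = 1323/1538 - 8/7*1/9200 = 1323/1538 - 1/8050 = 2662153/3095225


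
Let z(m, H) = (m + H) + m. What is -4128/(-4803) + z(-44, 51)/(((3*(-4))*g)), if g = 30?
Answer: 554597/576360 ≈ 0.96224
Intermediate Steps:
z(m, H) = H + 2*m (z(m, H) = (H + m) + m = H + 2*m)
-4128/(-4803) + z(-44, 51)/(((3*(-4))*g)) = -4128/(-4803) + (51 + 2*(-44))/(((3*(-4))*30)) = -4128*(-1/4803) + (51 - 88)/((-12*30)) = 1376/1601 - 37/(-360) = 1376/1601 - 37*(-1/360) = 1376/1601 + 37/360 = 554597/576360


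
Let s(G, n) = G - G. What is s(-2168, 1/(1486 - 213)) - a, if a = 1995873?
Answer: -1995873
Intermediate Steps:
s(G, n) = 0
s(-2168, 1/(1486 - 213)) - a = 0 - 1*1995873 = 0 - 1995873 = -1995873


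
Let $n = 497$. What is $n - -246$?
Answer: $743$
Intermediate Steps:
$n - -246 = 497 - -246 = 497 + 246 = 743$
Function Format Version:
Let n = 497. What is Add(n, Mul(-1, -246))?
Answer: 743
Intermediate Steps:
Add(n, Mul(-1, -246)) = Add(497, Mul(-1, -246)) = Add(497, 246) = 743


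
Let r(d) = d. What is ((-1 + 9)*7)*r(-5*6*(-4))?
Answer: 6720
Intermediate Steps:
((-1 + 9)*7)*r(-5*6*(-4)) = ((-1 + 9)*7)*(-5*6*(-4)) = (8*7)*(-30*(-4)) = 56*120 = 6720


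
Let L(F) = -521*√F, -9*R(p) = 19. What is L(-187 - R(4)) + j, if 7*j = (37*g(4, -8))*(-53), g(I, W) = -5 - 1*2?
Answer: 1961 - 4168*I*√26/3 ≈ 1961.0 - 7084.2*I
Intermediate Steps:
R(p) = -19/9 (R(p) = -⅑*19 = -19/9)
g(I, W) = -7 (g(I, W) = -5 - 2 = -7)
j = 1961 (j = ((37*(-7))*(-53))/7 = (-259*(-53))/7 = (⅐)*13727 = 1961)
L(-187 - R(4)) + j = -521*√(-187 - 1*(-19/9)) + 1961 = -521*√(-187 + 19/9) + 1961 = -4168*I*√26/3 + 1961 = 1961 - 4168*I*√26/3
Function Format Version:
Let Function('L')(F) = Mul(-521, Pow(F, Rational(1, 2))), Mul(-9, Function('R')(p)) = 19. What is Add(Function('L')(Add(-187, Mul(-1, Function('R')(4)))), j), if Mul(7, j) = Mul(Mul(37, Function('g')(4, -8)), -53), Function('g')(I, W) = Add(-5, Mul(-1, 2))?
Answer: Add(1961, Mul(Rational(-4168, 3), I, Pow(26, Rational(1, 2)))) ≈ Add(1961.0, Mul(-7084.2, I))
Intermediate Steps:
Function('R')(p) = Rational(-19, 9) (Function('R')(p) = Mul(Rational(-1, 9), 19) = Rational(-19, 9))
Function('g')(I, W) = -7 (Function('g')(I, W) = Add(-5, -2) = -7)
j = 1961 (j = Mul(Rational(1, 7), Mul(Mul(37, -7), -53)) = Mul(Rational(1, 7), Mul(-259, -53)) = Mul(Rational(1, 7), 13727) = 1961)
Add(Function('L')(Add(-187, Mul(-1, Function('R')(4)))), j) = Add(Mul(-521, Pow(Add(-187, Mul(-1, Rational(-19, 9))), Rational(1, 2))), 1961) = Add(Mul(-521, Pow(Add(-187, Rational(19, 9)), Rational(1, 2))), 1961) = Add(Mul(-521, Pow(Rational(-1664, 9), Rational(1, 2))), 1961) = Add(Mul(-521, Mul(Rational(8, 3), I, Pow(26, Rational(1, 2)))), 1961) = Add(Mul(Rational(-4168, 3), I, Pow(26, Rational(1, 2))), 1961) = Add(1961, Mul(Rational(-4168, 3), I, Pow(26, Rational(1, 2))))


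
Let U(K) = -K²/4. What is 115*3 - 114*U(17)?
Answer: 17163/2 ≈ 8581.5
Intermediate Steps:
U(K) = -K²/4
115*3 - 114*U(17) = 115*3 - (-57)*17²/2 = 345 - (-57)*289/2 = 345 - 114*(-289/4) = 345 + 16473/2 = 17163/2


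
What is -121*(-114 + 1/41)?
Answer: 565433/41 ≈ 13791.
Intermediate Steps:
-121*(-114 + 1/41) = -121*(-4673/41) = 565433/41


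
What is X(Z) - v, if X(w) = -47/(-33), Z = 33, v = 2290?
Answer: -75523/33 ≈ -2288.6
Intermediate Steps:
X(w) = 47/33 (X(w) = -47*(-1/33) = 47/33)
X(Z) - v = 47/33 - 1*2290 = 47/33 - 2290 = -75523/33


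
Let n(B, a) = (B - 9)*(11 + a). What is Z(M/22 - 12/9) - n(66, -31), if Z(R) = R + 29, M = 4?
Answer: 38539/33 ≈ 1167.8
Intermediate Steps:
n(B, a) = (-9 + B)*(11 + a)
Z(R) = 29 + R
Z(M/22 - 12/9) - n(66, -31) = (29 + (4/22 - 12/9)) - (-99 - 9*(-31) + 11*66 + 66*(-31)) = (29 + (4*(1/22) - 12*⅑)) - (-99 + 279 + 726 - 2046) = (29 + (2/11 - 4/3)) - 1*(-1140) = (29 - 38/33) + 1140 = 919/33 + 1140 = 38539/33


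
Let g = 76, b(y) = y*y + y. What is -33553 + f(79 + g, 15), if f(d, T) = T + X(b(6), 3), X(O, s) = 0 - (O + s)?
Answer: -33583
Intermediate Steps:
b(y) = y + y² (b(y) = y² + y = y + y²)
X(O, s) = -O - s (X(O, s) = 0 + (-O - s) = -O - s)
f(d, T) = -45 + T (f(d, T) = T + (-6*(1 + 6) - 1*3) = T + (-6*7 - 3) = T + (-1*42 - 3) = T + (-42 - 3) = T - 45 = -45 + T)
-33553 + f(79 + g, 15) = -33553 + (-45 + 15) = -33553 - 30 = -33583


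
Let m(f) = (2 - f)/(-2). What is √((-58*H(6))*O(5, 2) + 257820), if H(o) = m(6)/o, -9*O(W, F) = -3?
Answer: √2320322/3 ≈ 507.75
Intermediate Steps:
O(W, F) = ⅓ (O(W, F) = -⅑*(-3) = ⅓)
m(f) = -1 + f/2 (m(f) = (2 - f)*(-½) = -1 + f/2)
H(o) = 2/o (H(o) = (-1 + (½)*6)/o = (-1 + 3)/o = 2/o)
√((-58*H(6))*O(5, 2) + 257820) = √(-116/6*(⅓) + 257820) = √(-58*⅓*(⅓) + 257820) = √(-58/3*⅓ + 257820) = √(-58/9 + 257820) = √(2320322/9) = √2320322/3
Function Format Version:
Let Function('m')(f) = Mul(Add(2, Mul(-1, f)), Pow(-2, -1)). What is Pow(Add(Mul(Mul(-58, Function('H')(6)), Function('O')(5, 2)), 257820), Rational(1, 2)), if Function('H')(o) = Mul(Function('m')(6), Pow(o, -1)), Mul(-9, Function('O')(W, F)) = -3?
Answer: Mul(Rational(1, 3), Pow(2320322, Rational(1, 2))) ≈ 507.75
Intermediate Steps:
Function('O')(W, F) = Rational(1, 3) (Function('O')(W, F) = Mul(Rational(-1, 9), -3) = Rational(1, 3))
Function('m')(f) = Add(-1, Mul(Rational(1, 2), f)) (Function('m')(f) = Mul(Add(2, Mul(-1, f)), Rational(-1, 2)) = Add(-1, Mul(Rational(1, 2), f)))
Function('H')(o) = Mul(2, Pow(o, -1)) (Function('H')(o) = Mul(Add(-1, Mul(Rational(1, 2), 6)), Pow(o, -1)) = Mul(Add(-1, 3), Pow(o, -1)) = Mul(2, Pow(o, -1)))
Pow(Add(Mul(Mul(-58, Function('H')(6)), Function('O')(5, 2)), 257820), Rational(1, 2)) = Pow(Add(Mul(Mul(-58, Mul(2, Pow(6, -1))), Rational(1, 3)), 257820), Rational(1, 2)) = Pow(Add(Mul(Mul(-58, Mul(2, Rational(1, 6))), Rational(1, 3)), 257820), Rational(1, 2)) = Pow(Add(Mul(Mul(-58, Rational(1, 3)), Rational(1, 3)), 257820), Rational(1, 2)) = Pow(Add(Mul(Rational(-58, 3), Rational(1, 3)), 257820), Rational(1, 2)) = Pow(Add(Rational(-58, 9), 257820), Rational(1, 2)) = Pow(Rational(2320322, 9), Rational(1, 2)) = Mul(Rational(1, 3), Pow(2320322, Rational(1, 2)))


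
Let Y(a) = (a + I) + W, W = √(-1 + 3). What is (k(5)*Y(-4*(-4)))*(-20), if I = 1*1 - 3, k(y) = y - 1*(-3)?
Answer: -2240 - 160*√2 ≈ -2466.3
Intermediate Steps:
k(y) = 3 + y (k(y) = y + 3 = 3 + y)
I = -2 (I = 1 - 3 = -2)
W = √2 ≈ 1.4142
Y(a) = -2 + a + √2 (Y(a) = (a - 2) + √2 = (-2 + a) + √2 = -2 + a + √2)
(k(5)*Y(-4*(-4)))*(-20) = ((3 + 5)*(-2 - 4*(-4) + √2))*(-20) = (8*(-2 + 16 + √2))*(-20) = (8*(14 + √2))*(-20) = (112 + 8*√2)*(-20) = -2240 - 160*√2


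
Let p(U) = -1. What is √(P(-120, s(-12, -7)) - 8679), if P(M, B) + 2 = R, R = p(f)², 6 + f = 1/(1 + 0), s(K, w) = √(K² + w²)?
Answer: 2*I*√2170 ≈ 93.167*I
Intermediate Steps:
f = -5 (f = -6 + 1/(1 + 0) = -6 + 1/1 = -6 + 1 = -5)
R = 1 (R = (-1)² = 1)
P(M, B) = -1 (P(M, B) = -2 + 1 = -1)
√(P(-120, s(-12, -7)) - 8679) = √(-1 - 8679) = √(-8680) = 2*I*√2170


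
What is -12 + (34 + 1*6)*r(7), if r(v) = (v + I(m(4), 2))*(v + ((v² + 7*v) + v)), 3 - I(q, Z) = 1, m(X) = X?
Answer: 40308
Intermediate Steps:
I(q, Z) = 2 (I(q, Z) = 3 - 1*1 = 3 - 1 = 2)
r(v) = (2 + v)*(v² + 9*v) (r(v) = (v + 2)*(v + ((v² + 7*v) + v)) = (2 + v)*(v + (v² + 8*v)) = (2 + v)*(v² + 9*v))
-12 + (34 + 1*6)*r(7) = -12 + (34 + 1*6)*(7*(18 + 7² + 11*7)) = -12 + (34 + 6)*(7*(18 + 49 + 77)) = -12 + 40*(7*144) = -12 + 40*1008 = -12 + 40320 = 40308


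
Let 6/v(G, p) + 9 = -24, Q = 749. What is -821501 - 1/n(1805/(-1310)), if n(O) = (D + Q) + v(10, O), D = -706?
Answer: -386926982/471 ≈ -8.2150e+5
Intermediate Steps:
v(G, p) = -2/11 (v(G, p) = 6/(-9 - 24) = 6/(-33) = 6*(-1/33) = -2/11)
n(O) = 471/11 (n(O) = (-706 + 749) - 2/11 = 43 - 2/11 = 471/11)
-821501 - 1/n(1805/(-1310)) = -821501 - 1/471/11 = -821501 - 1*11/471 = -821501 - 11/471 = -386926982/471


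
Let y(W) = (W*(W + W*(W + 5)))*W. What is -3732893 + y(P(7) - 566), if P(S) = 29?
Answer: 82223822350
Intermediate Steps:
y(W) = W²*(W + W*(5 + W)) (y(W) = (W*(W + W*(5 + W)))*W = W²*(W + W*(5 + W)))
-3732893 + y(P(7) - 566) = -3732893 + (29 - 566)³*(6 + (29 - 566)) = -3732893 + (-537)³*(6 - 537) = -3732893 - 154854153*(-531) = -3732893 + 82227555243 = 82223822350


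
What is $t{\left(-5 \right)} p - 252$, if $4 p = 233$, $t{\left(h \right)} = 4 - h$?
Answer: $\frac{1089}{4} \approx 272.25$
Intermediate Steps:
$p = \frac{233}{4}$ ($p = \frac{1}{4} \cdot 233 = \frac{233}{4} \approx 58.25$)
$t{\left(-5 \right)} p - 252 = \left(4 - -5\right) \frac{233}{4} - 252 = \left(4 + 5\right) \frac{233}{4} - 252 = 9 \cdot \frac{233}{4} - 252 = \frac{2097}{4} - 252 = \frac{1089}{4}$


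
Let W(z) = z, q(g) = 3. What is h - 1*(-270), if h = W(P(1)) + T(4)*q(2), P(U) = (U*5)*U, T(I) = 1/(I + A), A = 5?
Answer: 826/3 ≈ 275.33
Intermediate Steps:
T(I) = 1/(5 + I) (T(I) = 1/(I + 5) = 1/(5 + I))
P(U) = 5*U² (P(U) = (5*U)*U = 5*U²)
h = 16/3 (h = 5*1² + 3/(5 + 4) = 5*1 + 3/9 = 5 + (⅑)*3 = 5 + ⅓ = 16/3 ≈ 5.3333)
h - 1*(-270) = 16/3 - 1*(-270) = 16/3 + 270 = 826/3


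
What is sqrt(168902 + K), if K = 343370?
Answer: 4*sqrt(32017) ≈ 715.73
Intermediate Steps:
sqrt(168902 + K) = sqrt(168902 + 343370) = sqrt(512272) = 4*sqrt(32017)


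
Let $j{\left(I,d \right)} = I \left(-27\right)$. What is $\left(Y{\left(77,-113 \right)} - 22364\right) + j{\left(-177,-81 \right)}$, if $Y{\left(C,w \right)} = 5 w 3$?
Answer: $-19280$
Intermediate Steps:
$Y{\left(C,w \right)} = 15 w$
$j{\left(I,d \right)} = - 27 I$
$\left(Y{\left(77,-113 \right)} - 22364\right) + j{\left(-177,-81 \right)} = \left(15 \left(-113\right) - 22364\right) - -4779 = \left(-1695 - 22364\right) + 4779 = -24059 + 4779 = -19280$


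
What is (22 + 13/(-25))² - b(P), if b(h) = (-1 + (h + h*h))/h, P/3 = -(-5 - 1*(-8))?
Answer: 2639696/5625 ≈ 469.28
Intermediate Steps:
P = -9 (P = 3*(-(-5 - 1*(-8))) = 3*(-(-5 + 8)) = 3*(-1*3) = 3*(-3) = -9)
b(h) = (-1 + h + h²)/h (b(h) = (-1 + (h + h²))/h = (-1 + h + h²)/h)
(22 + 13/(-25))² - b(P) = (22 + 13/(-25))² - (1 - 9 - 1/(-9)) = (22 + 13*(-1/25))² - (1 - 9 - 1*(-⅑)) = (22 - 13/25)² - (1 - 9 + ⅑) = (537/25)² - 1*(-71/9) = 288369/625 + 71/9 = 2639696/5625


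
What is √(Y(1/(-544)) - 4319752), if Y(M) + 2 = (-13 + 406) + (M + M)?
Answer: I*√19972725281/68 ≈ 2078.3*I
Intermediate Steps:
Y(M) = 391 + 2*M (Y(M) = -2 + ((-13 + 406) + (M + M)) = -2 + (393 + 2*M) = 391 + 2*M)
√(Y(1/(-544)) - 4319752) = √((391 + 2/(-544)) - 4319752) = √((391 + 2*(-1/544)) - 4319752) = √((391 - 1/272) - 4319752) = √(106351/272 - 4319752) = √(-1174866193/272) = I*√19972725281/68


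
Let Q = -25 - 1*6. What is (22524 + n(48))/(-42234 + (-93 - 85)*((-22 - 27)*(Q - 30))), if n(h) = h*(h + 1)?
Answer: -6219/143569 ≈ -0.043317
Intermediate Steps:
Q = -31 (Q = -25 - 6 = -31)
n(h) = h*(1 + h)
(22524 + n(48))/(-42234 + (-93 - 85)*((-22 - 27)*(Q - 30))) = (22524 + 48*(1 + 48))/(-42234 + (-93 - 85)*((-22 - 27)*(-31 - 30))) = (22524 + 48*49)/(-42234 - (-8722)*(-61)) = (22524 + 2352)/(-42234 - 178*2989) = 24876/(-42234 - 532042) = 24876/(-574276) = 24876*(-1/574276) = -6219/143569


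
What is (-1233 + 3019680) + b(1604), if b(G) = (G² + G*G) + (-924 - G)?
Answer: 8161551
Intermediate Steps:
b(G) = -924 - G + 2*G² (b(G) = (G² + G²) + (-924 - G) = 2*G² + (-924 - G) = -924 - G + 2*G²)
(-1233 + 3019680) + b(1604) = (-1233 + 3019680) + (-924 - 1*1604 + 2*1604²) = 3018447 + (-924 - 1604 + 2*2572816) = 3018447 + (-924 - 1604 + 5145632) = 3018447 + 5143104 = 8161551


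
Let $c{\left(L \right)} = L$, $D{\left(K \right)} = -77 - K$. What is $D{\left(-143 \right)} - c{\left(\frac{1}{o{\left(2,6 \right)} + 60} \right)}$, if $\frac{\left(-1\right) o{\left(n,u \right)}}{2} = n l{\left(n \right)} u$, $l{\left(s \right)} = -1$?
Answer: $\frac{5543}{84} \approx 65.988$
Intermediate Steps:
$o{\left(n,u \right)} = 2 n u$ ($o{\left(n,u \right)} = - 2 n \left(-1\right) u = - 2 - n u = - 2 \left(- n u\right) = 2 n u$)
$D{\left(-143 \right)} - c{\left(\frac{1}{o{\left(2,6 \right)} + 60} \right)} = \left(-77 - -143\right) - \frac{1}{2 \cdot 2 \cdot 6 + 60} = \left(-77 + 143\right) - \frac{1}{24 + 60} = 66 - \frac{1}{84} = \frac{5543}{84}$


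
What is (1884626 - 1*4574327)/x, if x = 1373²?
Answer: -2689701/1885129 ≈ -1.4268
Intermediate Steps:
x = 1885129
(1884626 - 1*4574327)/x = (1884626 - 1*4574327)/1885129 = (1884626 - 4574327)*(1/1885129) = -2689701*1/1885129 = -2689701/1885129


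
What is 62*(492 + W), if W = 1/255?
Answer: 7778582/255 ≈ 30504.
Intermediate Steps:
W = 1/255 ≈ 0.0039216
62*(492 + W) = 62*(492 + 1/255) = 62*(125461/255) = 7778582/255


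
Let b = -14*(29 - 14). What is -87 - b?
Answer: 123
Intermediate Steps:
b = -210 (b = -14*15 = -210)
-87 - b = -87 - 1*(-210) = -87 + 210 = 123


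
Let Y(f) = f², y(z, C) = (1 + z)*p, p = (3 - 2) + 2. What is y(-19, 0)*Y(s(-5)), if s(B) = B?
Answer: -1350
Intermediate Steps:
p = 3 (p = 1 + 2 = 3)
y(z, C) = 3 + 3*z (y(z, C) = (1 + z)*3 = 3 + 3*z)
y(-19, 0)*Y(s(-5)) = (3 + 3*(-19))*(-5)² = (3 - 57)*25 = -54*25 = -1350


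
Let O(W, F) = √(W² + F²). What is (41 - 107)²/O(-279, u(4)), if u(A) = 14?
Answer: 4356*√78037/78037 ≈ 15.593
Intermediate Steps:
O(W, F) = √(F² + W²)
(41 - 107)²/O(-279, u(4)) = (41 - 107)²/(√(14² + (-279)²)) = (-66)²/(√(196 + 77841)) = 4356/(√78037) = 4356*(√78037/78037) = 4356*√78037/78037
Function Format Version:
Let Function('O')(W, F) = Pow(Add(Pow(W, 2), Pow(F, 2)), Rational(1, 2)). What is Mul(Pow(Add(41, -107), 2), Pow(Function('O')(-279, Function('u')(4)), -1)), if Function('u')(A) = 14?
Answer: Mul(Rational(4356, 78037), Pow(78037, Rational(1, 2))) ≈ 15.593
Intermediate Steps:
Function('O')(W, F) = Pow(Add(Pow(F, 2), Pow(W, 2)), Rational(1, 2))
Mul(Pow(Add(41, -107), 2), Pow(Function('O')(-279, Function('u')(4)), -1)) = Mul(Pow(Add(41, -107), 2), Pow(Pow(Add(Pow(14, 2), Pow(-279, 2)), Rational(1, 2)), -1)) = Mul(Pow(-66, 2), Pow(Pow(Add(196, 77841), Rational(1, 2)), -1)) = Mul(4356, Pow(Pow(78037, Rational(1, 2)), -1)) = Mul(4356, Mul(Rational(1, 78037), Pow(78037, Rational(1, 2)))) = Mul(Rational(4356, 78037), Pow(78037, Rational(1, 2)))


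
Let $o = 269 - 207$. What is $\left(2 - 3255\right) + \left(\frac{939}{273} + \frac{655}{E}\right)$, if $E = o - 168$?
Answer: $- \frac{31404865}{9646} \approx -3255.7$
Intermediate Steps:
$o = 62$ ($o = 269 - 207 = 62$)
$E = -106$ ($E = 62 - 168 = -106$)
$\left(2 - 3255\right) + \left(\frac{939}{273} + \frac{655}{E}\right) = \left(2 - 3255\right) + \left(\frac{939}{273} + \frac{655}{-106}\right) = -3253 + \left(939 \cdot \frac{1}{273} + 655 \left(- \frac{1}{106}\right)\right) = -3253 + \left(\frac{313}{91} - \frac{655}{106}\right) = -3253 - \frac{26427}{9646} = - \frac{31404865}{9646}$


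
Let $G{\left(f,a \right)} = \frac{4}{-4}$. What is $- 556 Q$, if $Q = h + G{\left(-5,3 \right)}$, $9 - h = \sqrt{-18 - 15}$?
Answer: $-4448 + 556 i \sqrt{33} \approx -4448.0 + 3194.0 i$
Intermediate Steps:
$h = 9 - i \sqrt{33}$ ($h = 9 - \sqrt{-18 - 15} = 9 - \sqrt{-33} = 9 - i \sqrt{33} \approx 9.0 - 5.7446 i$)
$G{\left(f,a \right)} = -1$ ($G{\left(f,a \right)} = 4 \left(- \frac{1}{4}\right) = -1$)
$Q = 8 - i \sqrt{33}$ ($Q = \left(9 - i \sqrt{33}\right) - 1 = 8 - i \sqrt{33} \approx 8.0 - 5.7446 i$)
$- 556 Q = - 556 \left(8 - i \sqrt{33}\right) = -4448 + 556 i \sqrt{33}$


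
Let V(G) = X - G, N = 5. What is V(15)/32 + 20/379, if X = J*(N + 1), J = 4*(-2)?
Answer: -23237/12128 ≈ -1.9160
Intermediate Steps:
J = -8
X = -48 (X = -8*(5 + 1) = -8*6 = -48)
V(G) = -48 - G
V(15)/32 + 20/379 = (-48 - 1*15)/32 + 20/379 = (-48 - 15)*(1/32) + 20*(1/379) = -63*1/32 + 20/379 = -63/32 + 20/379 = -23237/12128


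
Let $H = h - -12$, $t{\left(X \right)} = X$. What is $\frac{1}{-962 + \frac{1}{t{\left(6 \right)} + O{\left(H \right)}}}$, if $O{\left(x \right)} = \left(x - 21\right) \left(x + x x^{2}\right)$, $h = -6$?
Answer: $- \frac{3324}{3197689} \approx -0.0010395$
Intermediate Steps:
$H = 6$ ($H = -6 - -12 = -6 + 12 = 6$)
$O{\left(x \right)} = \left(-21 + x\right) \left(x + x^{3}\right)$
$\frac{1}{-962 + \frac{1}{t{\left(6 \right)} + O{\left(H \right)}}} = \frac{1}{-962 + \frac{1}{6 + 6 \left(-21 + 6 + 6^{3} - 21 \cdot 6^{2}\right)}} = \frac{1}{-962 + \frac{1}{6 + 6 \left(-21 + 6 + 216 - 756\right)}} = \frac{1}{-962 + \frac{1}{6 + 6 \left(-555\right)}} = \frac{1}{-962 + \frac{1}{6 - 3330}} = \frac{1}{-962 + \frac{1}{-3324}} = \frac{1}{-962 - \frac{1}{3324}} = \frac{1}{- \frac{3197689}{3324}} = - \frac{3324}{3197689}$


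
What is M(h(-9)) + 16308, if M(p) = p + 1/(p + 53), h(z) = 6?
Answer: 962527/59 ≈ 16314.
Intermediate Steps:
M(p) = p + 1/(53 + p)
M(h(-9)) + 16308 = (1 + 6**2 + 53*6)/(53 + 6) + 16308 = (1 + 36 + 318)/59 + 16308 = (1/59)*355 + 16308 = 355/59 + 16308 = 962527/59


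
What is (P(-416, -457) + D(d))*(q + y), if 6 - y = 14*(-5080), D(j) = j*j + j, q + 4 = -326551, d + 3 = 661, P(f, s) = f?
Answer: -110653375374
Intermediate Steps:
d = 658 (d = -3 + 661 = 658)
q = -326555 (q = -4 - 326551 = -326555)
D(j) = j + j**2 (D(j) = j**2 + j = j + j**2)
y = 71126 (y = 6 - 14*(-5080) = 6 - 1*(-71120) = 6 + 71120 = 71126)
(P(-416, -457) + D(d))*(q + y) = (-416 + 658*(1 + 658))*(-326555 + 71126) = (-416 + 658*659)*(-255429) = (-416 + 433622)*(-255429) = 433206*(-255429) = -110653375374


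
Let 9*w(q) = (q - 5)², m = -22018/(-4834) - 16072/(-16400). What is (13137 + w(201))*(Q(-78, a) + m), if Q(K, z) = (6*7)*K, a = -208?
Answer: -20637759944111/362550 ≈ -5.6924e+7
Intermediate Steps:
Q(K, z) = 42*K
m = 668883/120850 (m = -22018*(-1/4834) - 16072*(-1/16400) = 11009/2417 + 49/50 = 668883/120850 ≈ 5.5348)
w(q) = (-5 + q)²/9 (w(q) = (q - 5)²/9 = (-5 + q)²/9)
(13137 + w(201))*(Q(-78, a) + m) = (13137 + (-5 + 201)²/9)*(42*(-78) + 668883/120850) = (13137 + (⅑)*196²)*(-3276 + 668883/120850) = (13137 + (⅑)*38416)*(-395235717/120850) = (13137 + 38416/9)*(-395235717/120850) = (156649/9)*(-395235717/120850) = -20637759944111/362550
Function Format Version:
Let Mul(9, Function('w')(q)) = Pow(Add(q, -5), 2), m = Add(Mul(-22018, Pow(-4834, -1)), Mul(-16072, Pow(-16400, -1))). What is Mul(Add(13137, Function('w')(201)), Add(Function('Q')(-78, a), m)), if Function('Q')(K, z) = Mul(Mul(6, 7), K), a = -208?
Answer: Rational(-20637759944111, 362550) ≈ -5.6924e+7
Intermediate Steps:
Function('Q')(K, z) = Mul(42, K)
m = Rational(668883, 120850) (m = Add(Mul(-22018, Rational(-1, 4834)), Mul(-16072, Rational(-1, 16400))) = Add(Rational(11009, 2417), Rational(49, 50)) = Rational(668883, 120850) ≈ 5.5348)
Function('w')(q) = Mul(Rational(1, 9), Pow(Add(-5, q), 2)) (Function('w')(q) = Mul(Rational(1, 9), Pow(Add(q, -5), 2)) = Mul(Rational(1, 9), Pow(Add(-5, q), 2)))
Mul(Add(13137, Function('w')(201)), Add(Function('Q')(-78, a), m)) = Mul(Add(13137, Mul(Rational(1, 9), Pow(Add(-5, 201), 2))), Add(Mul(42, -78), Rational(668883, 120850))) = Mul(Add(13137, Mul(Rational(1, 9), Pow(196, 2))), Add(-3276, Rational(668883, 120850))) = Mul(Add(13137, Mul(Rational(1, 9), 38416)), Rational(-395235717, 120850)) = Mul(Add(13137, Rational(38416, 9)), Rational(-395235717, 120850)) = Mul(Rational(156649, 9), Rational(-395235717, 120850)) = Rational(-20637759944111, 362550)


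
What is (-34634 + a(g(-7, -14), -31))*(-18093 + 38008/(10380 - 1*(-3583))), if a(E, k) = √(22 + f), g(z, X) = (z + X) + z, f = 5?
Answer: 8748359679334/13963 - 757783653*√3/13963 ≈ 6.2644e+8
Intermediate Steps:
g(z, X) = X + 2*z (g(z, X) = (X + z) + z = X + 2*z)
a(E, k) = 3*√3 (a(E, k) = √(22 + 5) = √27 = 3*√3)
(-34634 + a(g(-7, -14), -31))*(-18093 + 38008/(10380 - 1*(-3583))) = (-34634 + 3*√3)*(-18093 + 38008/(10380 - 1*(-3583))) = (-34634 + 3*√3)*(-18093 + 38008/(10380 + 3583)) = (-34634 + 3*√3)*(-18093 + 38008/13963) = (-34634 + 3*√3)*(-252594551/13963) = 8748359679334/13963 - 757783653*√3/13963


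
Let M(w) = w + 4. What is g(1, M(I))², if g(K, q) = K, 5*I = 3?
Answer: 1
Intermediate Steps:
I = ⅗ (I = (⅕)*3 = ⅗ ≈ 0.60000)
M(w) = 4 + w
g(1, M(I))² = 1² = 1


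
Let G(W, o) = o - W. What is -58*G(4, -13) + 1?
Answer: 987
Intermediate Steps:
-58*G(4, -13) + 1 = -58*(-13 - 1*4) + 1 = -58*(-13 - 4) + 1 = -58*(-17) + 1 = 986 + 1 = 987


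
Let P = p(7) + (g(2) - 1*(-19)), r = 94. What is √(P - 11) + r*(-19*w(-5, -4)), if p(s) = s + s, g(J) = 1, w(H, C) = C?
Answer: 7144 + √23 ≈ 7148.8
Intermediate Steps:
p(s) = 2*s
P = 34 (P = 2*7 + (1 - 1*(-19)) = 14 + (1 + 19) = 14 + 20 = 34)
√(P - 11) + r*(-19*w(-5, -4)) = √(34 - 11) + 94*(-19*(-4)) = √23 + 94*76 = √23 + 7144 = 7144 + √23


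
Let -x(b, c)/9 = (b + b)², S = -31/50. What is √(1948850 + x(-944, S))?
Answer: I*√30132046 ≈ 5489.3*I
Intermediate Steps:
S = -31/50 (S = (1/50)*(-31) = -31/50 ≈ -0.62000)
x(b, c) = -36*b² (x(b, c) = -9*(b + b)² = -9*4*b² = -36*b²)
√(1948850 + x(-944, S)) = √(1948850 - 36*(-944)²) = √(1948850 - 36*891136) = √(1948850 - 32080896) = √(-30132046) = I*√30132046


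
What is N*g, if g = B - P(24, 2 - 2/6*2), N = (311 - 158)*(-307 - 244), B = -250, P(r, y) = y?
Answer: 21188154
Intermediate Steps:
N = -84303 (N = 153*(-551) = -84303)
g = -754/3 (g = -250 - (2 - 2/6*2) = -250 - (2 - 2*1/6*2) = -250 - (2 - 1/3*2) = -250 - (2 - 2/3) = -250 - 1*4/3 = -250 - 4/3 = -754/3 ≈ -251.33)
N*g = -84303*(-754/3) = 21188154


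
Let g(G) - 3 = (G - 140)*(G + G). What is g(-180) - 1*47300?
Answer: 67903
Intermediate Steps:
g(G) = 3 + 2*G*(-140 + G) (g(G) = 3 + (G - 140)*(G + G) = 3 + (-140 + G)*(2*G) = 3 + 2*G*(-140 + G))
g(-180) - 1*47300 = (3 - 280*(-180) + 2*(-180)²) - 1*47300 = (3 + 50400 + 2*32400) - 47300 = (3 + 50400 + 64800) - 47300 = 115203 - 47300 = 67903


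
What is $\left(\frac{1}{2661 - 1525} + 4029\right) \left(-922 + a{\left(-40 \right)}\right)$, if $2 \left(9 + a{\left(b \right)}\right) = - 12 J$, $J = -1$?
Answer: $- \frac{4233674125}{1136} \approx -3.7268 \cdot 10^{6}$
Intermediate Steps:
$a{\left(b \right)} = -3$ ($a{\left(b \right)} = -9 + \frac{\left(-12\right) \left(-1\right)}{2} = -9 + \frac{1}{2} \cdot 12 = -9 + 6 = -3$)
$\left(\frac{1}{2661 - 1525} + 4029\right) \left(-922 + a{\left(-40 \right)}\right) = \left(\frac{1}{2661 - 1525} + 4029\right) \left(-922 - 3\right) = \left(\frac{1}{1136} + 4029\right) \left(-925\right) = \frac{4576945}{1136} \left(-925\right) = - \frac{4233674125}{1136}$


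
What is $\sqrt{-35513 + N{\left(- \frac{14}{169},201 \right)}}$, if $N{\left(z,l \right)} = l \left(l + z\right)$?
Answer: $\frac{\sqrt{823258}}{13} \approx 69.795$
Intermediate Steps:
$\sqrt{-35513 + N{\left(- \frac{14}{169},201 \right)}} = \sqrt{-35513 + 201 \left(201 - \frac{14}{169}\right)} = \sqrt{-35513 + 201 \cdot \frac{33955}{169}} = \sqrt{-35513 + \frac{6824955}{169}} = \sqrt{\frac{823258}{169}} = \frac{\sqrt{823258}}{13}$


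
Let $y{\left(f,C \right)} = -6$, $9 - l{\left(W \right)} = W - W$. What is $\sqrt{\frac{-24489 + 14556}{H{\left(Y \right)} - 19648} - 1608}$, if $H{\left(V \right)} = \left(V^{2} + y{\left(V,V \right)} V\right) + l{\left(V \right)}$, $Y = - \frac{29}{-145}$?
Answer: $\frac{i \sqrt{10765073213373}}{81834} \approx 40.094 i$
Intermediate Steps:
$l{\left(W \right)} = 9$ ($l{\left(W \right)} = 9 - \left(W - W\right) = 9 - 0 = 9 + 0 = 9$)
$Y = \frac{1}{5}$ ($Y = \left(-29\right) \left(- \frac{1}{145}\right) = \frac{1}{5} \approx 0.2$)
$H{\left(V \right)} = 9 + V^{2} - 6 V$ ($H{\left(V \right)} = \left(V^{2} - 6 V\right) + 9 = 9 + V^{2} - 6 V$)
$\sqrt{\frac{-24489 + 14556}{H{\left(Y \right)} - 19648} - 1608} = \sqrt{\frac{-24489 + 14556}{\left(9 + \left(\frac{1}{5}\right)^{2} - \frac{6}{5}\right) - 19648} - 1608} = \sqrt{- \frac{9933}{\left(9 + \frac{1}{25} - \frac{6}{5}\right) - 19648} - 1608} = \sqrt{- \frac{9933}{\frac{196}{25} - 19648} - 1608} = \sqrt{- \frac{9933}{- \frac{491004}{25}} - 1608} = \sqrt{\left(-9933\right) \left(- \frac{25}{491004}\right) - 1608} = \sqrt{\frac{82775}{163668} - 1608} = \sqrt{- \frac{263095369}{163668}} = \frac{i \sqrt{10765073213373}}{81834}$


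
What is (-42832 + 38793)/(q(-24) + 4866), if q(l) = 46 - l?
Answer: -4039/4936 ≈ -0.81827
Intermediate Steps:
(-42832 + 38793)/(q(-24) + 4866) = (-42832 + 38793)/((46 - 1*(-24)) + 4866) = -4039/((46 + 24) + 4866) = -4039/(70 + 4866) = -4039/4936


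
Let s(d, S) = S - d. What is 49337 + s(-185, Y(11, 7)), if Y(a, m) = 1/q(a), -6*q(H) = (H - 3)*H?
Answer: 2178965/44 ≈ 49522.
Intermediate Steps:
q(H) = -H*(-3 + H)/6 (q(H) = -(H - 3)*H/6 = -(-3 + H)*H/6 = -H*(-3 + H)/6)
Y(a, m) = 6/(a*(3 - a)) (Y(a, m) = 1/(a*(3 - a)/6) = 6/(a*(3 - a)))
49337 + s(-185, Y(11, 7)) = 49337 + (-6/(11*(-3 + 11)) - 1*(-185)) = 49337 + (-6*1/11/8 + 185) = 49337 + (-6*1/11*1/8 + 185) = 49337 + (-3/44 + 185) = 49337 + 8137/44 = 2178965/44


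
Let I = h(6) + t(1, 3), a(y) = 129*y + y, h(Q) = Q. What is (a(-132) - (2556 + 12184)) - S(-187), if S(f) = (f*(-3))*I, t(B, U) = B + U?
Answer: -37510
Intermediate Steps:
a(y) = 130*y
I = 10 (I = 6 + (1 + 3) = 6 + 4 = 10)
S(f) = -30*f (S(f) = (f*(-3))*10 = -3*f*10 = -30*f)
(a(-132) - (2556 + 12184)) - S(-187) = (130*(-132) - (2556 + 12184)) - (-30)*(-187) = (-17160 - 1*14740) - 1*5610 = (-17160 - 14740) - 5610 = -31900 - 5610 = -37510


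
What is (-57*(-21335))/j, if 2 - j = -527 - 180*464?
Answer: 1216095/84049 ≈ 14.469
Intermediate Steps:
j = 84049 (j = 2 - (-527 - 180*464) = 2 - (-527 - 83520) = 2 - 1*(-84047) = 2 + 84047 = 84049)
(-57*(-21335))/j = -57*(-21335)/84049 = 1216095*(1/84049) = 1216095/84049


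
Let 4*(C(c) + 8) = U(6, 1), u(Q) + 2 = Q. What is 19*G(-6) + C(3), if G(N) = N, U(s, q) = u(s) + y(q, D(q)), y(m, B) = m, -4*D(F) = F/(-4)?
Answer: -483/4 ≈ -120.75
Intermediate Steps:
D(F) = F/16 (D(F) = -F/(4*(-4)) = -F*(-1)/(4*4) = -(-1)*F/16 = F/16)
u(Q) = -2 + Q
U(s, q) = -2 + q + s (U(s, q) = (-2 + s) + q = -2 + q + s)
C(c) = -27/4 (C(c) = -8 + (-2 + 1 + 6)/4 = -8 + (¼)*5 = -8 + 5/4 = -27/4)
19*G(-6) + C(3) = 19*(-6) - 27/4 = -114 - 27/4 = -483/4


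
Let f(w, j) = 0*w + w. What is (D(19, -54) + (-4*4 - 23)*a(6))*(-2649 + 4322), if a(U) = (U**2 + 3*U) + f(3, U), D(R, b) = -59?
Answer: -3817786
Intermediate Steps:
f(w, j) = w (f(w, j) = 0 + w = w)
a(U) = 3 + U**2 + 3*U (a(U) = (U**2 + 3*U) + 3 = 3 + U**2 + 3*U)
(D(19, -54) + (-4*4 - 23)*a(6))*(-2649 + 4322) = (-59 + (-4*4 - 23)*(3 + 6**2 + 3*6))*(-2649 + 4322) = (-59 + (-16 - 23)*(3 + 36 + 18))*1673 = (-59 - 39*57)*1673 = (-59 - 2223)*1673 = -2282*1673 = -3817786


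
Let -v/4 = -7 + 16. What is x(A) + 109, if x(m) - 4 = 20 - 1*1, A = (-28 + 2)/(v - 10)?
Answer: 132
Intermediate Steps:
v = -36 (v = -4*(-7 + 16) = -4*9 = -36)
A = 13/23 (A = (-28 + 2)/(-36 - 10) = -26/(-46) = -26*(-1/46) = 13/23 ≈ 0.56522)
x(m) = 23 (x(m) = 4 + (20 - 1*1) = 4 + (20 - 1) = 4 + 19 = 23)
x(A) + 109 = 23 + 109 = 132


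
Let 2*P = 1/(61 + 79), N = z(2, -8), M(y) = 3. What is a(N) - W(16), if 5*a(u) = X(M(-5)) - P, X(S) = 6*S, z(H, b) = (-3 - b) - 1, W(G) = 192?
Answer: -263761/1400 ≈ -188.40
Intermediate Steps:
z(H, b) = -4 - b
N = 4 (N = -4 - 1*(-8) = -4 + 8 = 4)
P = 1/280 (P = 1/(2*(61 + 79)) = (½)/140 = (½)*(1/140) = 1/280 ≈ 0.0035714)
a(u) = 5039/1400 (a(u) = (6*3 - 1*1/280)/5 = (18 - 1/280)/5 = (⅕)*(5039/280) = 5039/1400)
a(N) - W(16) = 5039/1400 - 1*192 = 5039/1400 - 192 = -263761/1400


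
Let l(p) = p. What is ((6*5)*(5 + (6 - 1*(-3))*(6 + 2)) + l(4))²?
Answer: 5354596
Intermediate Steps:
((6*5)*(5 + (6 - 1*(-3))*(6 + 2)) + l(4))² = ((6*5)*(5 + (6 - 1*(-3))*(6 + 2)) + 4)² = (30*(5 + (6 + 3)*8) + 4)² = (30*(5 + 9*8) + 4)² = (30*(5 + 72) + 4)² = (30*77 + 4)² = (2310 + 4)² = 2314² = 5354596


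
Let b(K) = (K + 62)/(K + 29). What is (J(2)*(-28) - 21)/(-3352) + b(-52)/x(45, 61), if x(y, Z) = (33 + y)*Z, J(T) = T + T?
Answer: 7260601/183411384 ≈ 0.039586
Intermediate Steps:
J(T) = 2*T
x(y, Z) = Z*(33 + y)
b(K) = (62 + K)/(29 + K)
(J(2)*(-28) - 21)/(-3352) + b(-52)/x(45, 61) = ((2*2)*(-28) - 21)/(-3352) + ((62 - 52)/(29 - 52))/((61*(33 + 45))) = (4*(-28) - 21)*(-1/3352) + (10/(-23))/((61*78)) = (-112 - 21)*(-1/3352) - 1/23*10/4758 = -133*(-1/3352) - 10/23*1/4758 = 133/3352 - 5/54717 = 7260601/183411384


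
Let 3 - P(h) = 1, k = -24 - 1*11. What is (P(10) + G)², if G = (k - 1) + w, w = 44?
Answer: 100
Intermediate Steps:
k = -35 (k = -24 - 11 = -35)
P(h) = 2 (P(h) = 3 - 1*1 = 3 - 1 = 2)
G = 8 (G = (-35 - 1) + 44 = -36 + 44 = 8)
(P(10) + G)² = (2 + 8)² = 10² = 100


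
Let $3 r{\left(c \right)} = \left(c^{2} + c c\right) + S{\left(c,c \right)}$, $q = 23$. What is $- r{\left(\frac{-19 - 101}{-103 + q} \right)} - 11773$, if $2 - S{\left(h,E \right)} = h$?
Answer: $- \frac{35324}{3} \approx -11775.0$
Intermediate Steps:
$S{\left(h,E \right)} = 2 - h$
$r{\left(c \right)} = \frac{2}{3} - \frac{c}{3} + \frac{2 c^{2}}{3}$ ($r{\left(c \right)} = \frac{\left(c^{2} + c c\right) - \left(-2 + c\right)}{3} = \frac{\left(c^{2} + c^{2}\right) - \left(-2 + c\right)}{3} = \frac{2 c^{2} - \left(-2 + c\right)}{3} = \frac{2 - c + 2 c^{2}}{3} = \frac{2}{3} - \frac{c}{3} + \frac{2 c^{2}}{3}$)
$- r{\left(\frac{-19 - 101}{-103 + q} \right)} - 11773 = - (\frac{2}{3} - \frac{\left(-19 - 101\right) \frac{1}{-103 + 23}}{3} + \frac{2 \left(\frac{-19 - 101}{-103 + 23}\right)^{2}}{3}) - 11773 = - (\frac{2}{3} - \frac{\left(-120\right) \frac{1}{-80}}{3} + \frac{2 \left(- \frac{120}{-80}\right)^{2}}{3}) - 11773 = - (\frac{2}{3} - \frac{\left(-120\right) \left(- \frac{1}{80}\right)}{3} + \frac{2 \left(\left(-120\right) \left(- \frac{1}{80}\right)\right)^{2}}{3}) - 11773 = - (\frac{2}{3} - \frac{1}{2} + \frac{2 \left(\frac{3}{2}\right)^{2}}{3}) - 11773 = - (\frac{2}{3} - \frac{1}{2} + \frac{2}{3} \cdot \frac{9}{4}) - 11773 = - (\frac{2}{3} - \frac{1}{2} + \frac{3}{2}) - 11773 = \left(-1\right) \frac{5}{3} - 11773 = - \frac{5}{3} - 11773 = - \frac{35324}{3}$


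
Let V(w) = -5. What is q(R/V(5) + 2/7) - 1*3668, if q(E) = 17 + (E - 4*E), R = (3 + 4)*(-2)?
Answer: -128109/35 ≈ -3660.3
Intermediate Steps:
R = -14 (R = 7*(-2) = -14)
q(E) = 17 - 3*E
q(R/V(5) + 2/7) - 1*3668 = (17 - 3*(-14/(-5) + 2/7)) - 1*3668 = (17 - 3*(-14*(-1/5) + 2*(1/7))) - 3668 = (17 - 3*(14/5 + 2/7)) - 3668 = (17 - 3*108/35) - 3668 = (17 - 324/35) - 3668 = 271/35 - 3668 = -128109/35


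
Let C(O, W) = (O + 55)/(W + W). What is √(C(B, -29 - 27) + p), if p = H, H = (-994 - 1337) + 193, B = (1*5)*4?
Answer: I*√1676717/28 ≈ 46.246*I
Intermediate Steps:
B = 20 (B = 5*4 = 20)
H = -2138 (H = -2331 + 193 = -2138)
p = -2138
C(O, W) = (55 + O)/(2*W) (C(O, W) = (55 + O)/((2*W)) = (55 + O)*(1/(2*W)) = (55 + O)/(2*W))
√(C(B, -29 - 27) + p) = √((55 + 20)/(2*(-29 - 27)) - 2138) = √((½)*75/(-56) - 2138) = √((½)*(-1/56)*75 - 2138) = √(-75/112 - 2138) = √(-239531/112) = I*√1676717/28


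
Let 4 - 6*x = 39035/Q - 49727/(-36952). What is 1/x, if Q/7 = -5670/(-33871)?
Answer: -879974928/4885235969483 ≈ -0.00018013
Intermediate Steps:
Q = 39690/33871 (Q = 7*(-5670/(-33871)) = 7*(-5670*(-1/33871)) = 7*(5670/33871) = 39690/33871 ≈ 1.1718)
x = -4885235969483/879974928 (x = ⅔ - (39035/(39690/33871) - 49727/(-36952))/6 = ⅔ - (39035*(33871/39690) - 49727*(-1/36952))/6 = ⅔ - (264430897/7938 + 49727/36952)/6 = ⅔ - ⅙*4885822619435/146662488 = ⅔ - 4885822619435/879974928 = -4885235969483/879974928 ≈ -5551.6)
1/x = 1/(-4885235969483/879974928) = -879974928/4885235969483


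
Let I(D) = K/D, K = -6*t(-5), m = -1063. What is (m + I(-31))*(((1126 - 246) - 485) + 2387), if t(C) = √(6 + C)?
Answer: -91658554/31 ≈ -2.9567e+6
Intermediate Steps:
K = -6 (K = -6*√(6 - 5) = -6*√1 = -6*1 = -6)
I(D) = -6/D
(m + I(-31))*(((1126 - 246) - 485) + 2387) = (-1063 - 6/(-31))*(((1126 - 246) - 485) + 2387) = (-1063 - 6*(-1/31))*((880 - 485) + 2387) = (-1063 + 6/31)*(395 + 2387) = -32947/31*2782 = -91658554/31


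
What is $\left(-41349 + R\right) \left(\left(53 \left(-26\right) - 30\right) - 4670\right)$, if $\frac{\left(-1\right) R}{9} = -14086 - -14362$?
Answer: $266416974$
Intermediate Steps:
$R = -2484$ ($R = - 9 \left(-14086 - -14362\right) = - 9 \left(-14086 + 14362\right) = \left(-9\right) 276 = -2484$)
$\left(-41349 + R\right) \left(\left(53 \left(-26\right) - 30\right) - 4670\right) = \left(-41349 - 2484\right) \left(\left(53 \left(-26\right) - 30\right) - 4670\right) = - 43833 \left(\left(-1378 - 30\right) - 4670\right) = - 43833 \left(-1408 - 4670\right) = \left(-43833\right) \left(-6078\right) = 266416974$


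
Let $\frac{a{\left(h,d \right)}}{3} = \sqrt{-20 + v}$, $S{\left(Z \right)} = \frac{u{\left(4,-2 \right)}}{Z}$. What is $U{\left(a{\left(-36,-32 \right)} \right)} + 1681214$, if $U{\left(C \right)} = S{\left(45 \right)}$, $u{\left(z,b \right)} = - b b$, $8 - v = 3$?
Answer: $\frac{75654626}{45} \approx 1.6812 \cdot 10^{6}$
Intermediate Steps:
$v = 5$ ($v = 8 - 3 = 5$)
$u{\left(z,b \right)} = - b^{2}$
$S{\left(Z \right)} = - \frac{4}{Z}$ ($S{\left(Z \right)} = \frac{\left(-1\right) \left(-2\right)^{2}}{Z} = \frac{\left(-1\right) 4}{Z} = - \frac{4}{Z}$)
$a{\left(h,d \right)} = 3 i \sqrt{15}$ ($a{\left(h,d \right)} = 3 \sqrt{-20 + 5} = 3 \sqrt{-15} = 3 i \sqrt{15}$)
$U{\left(C \right)} = - \frac{4}{45}$
$U{\left(a{\left(-36,-32 \right)} \right)} + 1681214 = - \frac{4}{45} + 1681214 = \frac{75654626}{45}$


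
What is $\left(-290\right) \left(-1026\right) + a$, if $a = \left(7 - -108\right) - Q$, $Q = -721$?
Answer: $298376$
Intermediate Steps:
$a = 836$ ($a = \left(7 - -108\right) - -721 = \left(7 + 108\right) + 721 = 115 + 721 = 836$)
$\left(-290\right) \left(-1026\right) + a = \left(-290\right) \left(-1026\right) + 836 = 297540 + 836 = 298376$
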